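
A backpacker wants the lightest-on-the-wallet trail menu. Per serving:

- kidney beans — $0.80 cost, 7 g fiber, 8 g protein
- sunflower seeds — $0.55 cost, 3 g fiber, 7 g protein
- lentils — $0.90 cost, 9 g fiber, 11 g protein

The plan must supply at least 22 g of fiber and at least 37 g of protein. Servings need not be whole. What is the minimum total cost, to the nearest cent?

This is a tiny linear program; its minimum lies at a vertex of the feasible set. List the vertices and price them.
kidney beans only: max(22/7, 37/8) = 4.625 servings → $3.70.
sunflower seeds only: max(22/3, 37/7) = 7.333 servings → $4.03.
lentils only: max(22/9, 37/11) = 3.364 servings → $3.03.
kidney beans + sunflower seeds with both tight: 1.72 servings and 3.32 servings → $3.20.
kidney beans + lentils: the both-tight solution has a negative serving — not a feasible corner.
sunflower seeds + lentils with both tight: 3.033 servings and 1.433 servings → $2.96.
So the least-cost plan costs $2.96.

$2.96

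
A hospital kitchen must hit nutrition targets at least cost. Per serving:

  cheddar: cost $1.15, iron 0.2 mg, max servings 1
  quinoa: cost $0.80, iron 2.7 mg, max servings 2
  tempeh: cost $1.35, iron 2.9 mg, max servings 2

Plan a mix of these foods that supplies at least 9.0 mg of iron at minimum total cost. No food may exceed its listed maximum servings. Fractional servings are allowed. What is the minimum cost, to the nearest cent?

$3.28

Cost per mg of iron: quinoa $0.2963, tempeh $0.4655, cheddar $5.7500.
Take 2 servings of quinoa: +5.4 mg iron for $1.60 (total $1.60, still need 3.6 mg).
Take 1.241 servings of tempeh: +3.6 mg iron for $1.68 (total $3.28, still need 0.0 mg).
Filling from the cheapest source first is optimal under one linear minimum: $3.28.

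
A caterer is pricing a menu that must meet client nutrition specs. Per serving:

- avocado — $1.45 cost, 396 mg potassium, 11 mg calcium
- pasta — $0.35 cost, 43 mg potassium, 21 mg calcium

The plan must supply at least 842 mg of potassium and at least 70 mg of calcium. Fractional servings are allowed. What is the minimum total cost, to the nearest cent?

The cheapest plan sits at a corner of the feasible region — with two constraints it uses at most two foods.
avocado only: max(842/396, 70/11) = 6.364 servings → $9.23.
pasta only: max(842/43, 70/21) = 19.58 servings → $6.85.
avocado + pasta with both tight: 1.871 servings and 2.353 servings → $3.54.
The minimum over all feasible corners is $3.54.

$3.54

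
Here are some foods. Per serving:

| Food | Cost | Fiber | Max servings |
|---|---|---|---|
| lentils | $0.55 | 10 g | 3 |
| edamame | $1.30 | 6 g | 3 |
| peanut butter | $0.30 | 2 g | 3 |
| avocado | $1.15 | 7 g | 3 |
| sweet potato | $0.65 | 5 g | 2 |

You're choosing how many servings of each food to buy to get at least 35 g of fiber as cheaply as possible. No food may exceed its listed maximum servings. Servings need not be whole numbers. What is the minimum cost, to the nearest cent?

Cost per g of fiber: lentils $0.0550, sweet potato $0.1300, peanut butter $0.1500, avocado $0.1643, edamame $0.2167.
Take 3 servings of lentils: +30.0 g fiber for $1.65 (total $1.65, still need 5.0 g).
Take 1 serving of sweet potato: +5.0 g fiber for $0.65 (total $2.30, still need 0.0 g).
Filling from the cheapest source first is optimal under one linear minimum: $2.30.

$2.30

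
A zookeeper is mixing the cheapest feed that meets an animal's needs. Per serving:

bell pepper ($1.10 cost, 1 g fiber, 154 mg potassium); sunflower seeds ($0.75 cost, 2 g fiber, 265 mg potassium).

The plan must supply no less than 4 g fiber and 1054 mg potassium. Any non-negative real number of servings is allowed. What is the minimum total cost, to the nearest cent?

$2.98

Check every corner: each single food scaled to meet both minima, and each pair solved so both constraints bind.
bell pepper only: max(4/1, 1054/154) = 6.844 servings → $7.53.
sunflower seeds only: max(4/2, 1054/265) = 3.977 servings → $2.98.
bell pepper + sunflower seeds: the both-tight solution has a negative serving — not a feasible corner.
Cheapest feasible corner: $2.98.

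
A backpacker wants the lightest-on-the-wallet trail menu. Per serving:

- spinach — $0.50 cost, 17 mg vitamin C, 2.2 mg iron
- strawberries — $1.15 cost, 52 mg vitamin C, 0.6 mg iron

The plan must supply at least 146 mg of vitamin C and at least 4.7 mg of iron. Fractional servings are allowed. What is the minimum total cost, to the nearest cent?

$3.42

For a min-cost LP with two ≥-constraints, a basic feasible solution has at most two positive variables.
spinach only: max(146/17, 4.7/2.2) = 8.588 servings → $4.29.
strawberries only: max(146/52, 4.7/0.6) = 7.833 servings → $9.01.
spinach + strawberries with both tight: 1.505 servings and 2.316 servings → $3.42.
Cheapest feasible corner: $3.42.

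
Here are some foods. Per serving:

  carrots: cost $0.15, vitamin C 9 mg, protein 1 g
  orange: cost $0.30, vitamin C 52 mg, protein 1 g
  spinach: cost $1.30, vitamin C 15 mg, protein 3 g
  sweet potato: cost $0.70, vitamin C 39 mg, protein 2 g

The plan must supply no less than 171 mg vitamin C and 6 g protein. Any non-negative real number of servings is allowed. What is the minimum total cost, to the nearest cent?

A basic optimal solution has at most two foods positive. Try each food alone and each pair with both targets met exactly.
carrots only: max(171/9, 6/1) = 19 servings → $2.85.
orange only: max(171/52, 6/1) = 6 servings → $1.80.
spinach only: max(171/15, 6/3) = 11.4 servings → $14.82.
sweet potato only: max(171/39, 6/2) = 4.385 servings → $3.07.
carrots + orange with both tight: 3.279 servings and 2.721 servings → $1.31.
carrots + spinach: intersection lies outside the first quadrant.
carrots + sweet potato with both targets exact would need a negative amount; discard.
orange + spinach with both tight: 3 servings and 1 serving → $2.20.
orange + sweet potato with both tight: 1.662 servings and 2.169 servings → $2.02.
spinach + sweet potato: intersection lies outside the first quadrant.
The minimum over all feasible corners is $1.31.

$1.31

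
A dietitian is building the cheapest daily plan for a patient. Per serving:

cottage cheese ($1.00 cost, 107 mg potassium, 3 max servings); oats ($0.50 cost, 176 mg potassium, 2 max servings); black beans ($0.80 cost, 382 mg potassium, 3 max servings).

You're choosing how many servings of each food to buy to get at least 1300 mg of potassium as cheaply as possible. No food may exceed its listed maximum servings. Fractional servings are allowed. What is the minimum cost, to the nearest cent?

Cost per mg of potassium: black beans $0.0021, oats $0.0028, cottage cheese $0.0093.
Take 3 servings of black beans: +1146.0 mg potassium for $2.40 (total $2.40, still need 154.0 mg).
Take 0.875 servings of oats: +154.0 mg potassium for $0.44 (total $2.84, still need 0.0 mg).
Greedy by cheapest-per-mg is optimal for a single linear constraint, so the minimum cost is $2.84.

$2.84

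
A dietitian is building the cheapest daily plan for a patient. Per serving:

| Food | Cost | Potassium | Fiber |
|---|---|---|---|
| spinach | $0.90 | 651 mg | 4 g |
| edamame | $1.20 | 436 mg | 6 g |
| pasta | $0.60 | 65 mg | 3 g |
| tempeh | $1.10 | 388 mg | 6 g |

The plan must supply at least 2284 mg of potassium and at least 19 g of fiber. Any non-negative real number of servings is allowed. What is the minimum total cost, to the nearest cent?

$3.93

A basic optimal solution has at most two foods positive. Try each food alone and each pair with both targets met exactly.
spinach only: max(2284/651, 19/4) = 4.75 servings → $4.28.
edamame only: max(2284/436, 19/6) = 5.239 servings → $6.29.
pasta only: max(2284/65, 19/3) = 35.14 servings → $21.08.
tempeh only: max(2284/388, 19/6) = 5.887 servings → $6.48.
spinach + edamame with both tight: 2.507 servings and 1.495 servings → $4.05.
spinach + pasta with both tight: 3.318 servings and 1.91 servings → $4.13.
spinach + tempeh with both tight: 2.69 servings and 1.373 servings → $3.93.
edamame + pasta: intersection lies outside the first quadrant.
edamame + tempeh: intersection lies outside the first quadrant.
pasta + tempeh: intersection lies outside the first quadrant.
Cheapest feasible corner: $3.93.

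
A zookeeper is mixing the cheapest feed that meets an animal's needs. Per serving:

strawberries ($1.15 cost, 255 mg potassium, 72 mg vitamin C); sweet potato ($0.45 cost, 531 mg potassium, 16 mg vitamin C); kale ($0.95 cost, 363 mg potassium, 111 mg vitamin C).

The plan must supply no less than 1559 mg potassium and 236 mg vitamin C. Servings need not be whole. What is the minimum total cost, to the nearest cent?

strawberries only: max(1559/255, 236/72) = 6.114 servings → $7.03.
sweet potato only: max(1559/531, 236/16) = 14.75 servings → $6.64.
kale only: max(1559/363, 236/111) = 4.295 servings → $4.08.
strawberries + sweet potato with both tight: 2.939 servings and 1.525 servings → $4.07.
strawberries + kale: the both-tight solution has a negative serving — not a feasible corner.
sweet potato + kale with both tight: 1.645 servings and 1.889 servings → $2.53.
The minimum over all feasible corners is $2.53.

$2.53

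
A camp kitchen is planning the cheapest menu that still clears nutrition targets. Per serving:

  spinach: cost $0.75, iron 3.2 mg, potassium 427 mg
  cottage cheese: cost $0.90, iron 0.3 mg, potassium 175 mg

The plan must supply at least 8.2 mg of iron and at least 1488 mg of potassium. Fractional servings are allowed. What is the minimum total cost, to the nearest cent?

The cheapest plan sits at a corner of the feasible region — with two constraints it uses at most two foods.
spinach only: max(8.2/3.2, 1488/427) = 3.485 servings → $2.61.
cottage cheese only: max(8.2/0.3, 1488/175) = 27.33 servings → $24.60.
spinach + cottage cheese with both tight: 2.289 servings and 2.918 servings → $4.34.
The minimum over all feasible corners is $2.61.

$2.61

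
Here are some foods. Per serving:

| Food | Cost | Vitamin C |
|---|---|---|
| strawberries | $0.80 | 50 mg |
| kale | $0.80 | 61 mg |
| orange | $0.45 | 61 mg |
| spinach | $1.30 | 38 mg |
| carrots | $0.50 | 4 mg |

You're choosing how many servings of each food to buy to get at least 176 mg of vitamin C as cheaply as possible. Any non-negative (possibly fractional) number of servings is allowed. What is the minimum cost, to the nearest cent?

Cost per mg of vitamin C: orange $0.0074, kale $0.0131, strawberries $0.0160, spinach $0.0342, carrots $0.1250.
With no serving limits, use only orange: 176 mg / 61 mg = 2.885 servings × $0.45 = $1.30.

$1.30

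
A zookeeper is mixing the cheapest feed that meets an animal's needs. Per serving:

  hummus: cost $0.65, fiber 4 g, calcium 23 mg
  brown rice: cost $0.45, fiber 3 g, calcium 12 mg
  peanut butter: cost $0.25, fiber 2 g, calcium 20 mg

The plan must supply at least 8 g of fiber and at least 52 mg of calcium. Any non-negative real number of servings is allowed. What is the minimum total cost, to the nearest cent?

$1.00

Minimising a linear cost over {fiber ≥ 8, calcium ≥ 52, servings ≥ 0} — the optimum is at a vertex, using one or two foods.
hummus only: max(8/4, 52/23) = 2.261 servings → $1.47.
brown rice only: max(8/3, 52/12) = 4.333 servings → $1.95.
peanut butter only: max(8/2, 52/20) = 4 servings → $1.00.
hummus + brown rice: intersection lies outside the first quadrant.
hummus + peanut butter with both tight: 1.647 servings and 0.7059 servings → $1.25.
brown rice + peanut butter with both tight: 1.556 servings and 1.667 servings → $1.12.
The minimum over all feasible corners is $1.00.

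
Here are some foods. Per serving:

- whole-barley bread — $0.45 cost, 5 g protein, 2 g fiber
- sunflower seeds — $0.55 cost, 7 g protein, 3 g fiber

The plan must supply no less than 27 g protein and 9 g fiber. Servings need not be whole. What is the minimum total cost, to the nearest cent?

Compare the cost at each extreme point of the feasible region.
whole-barley bread only: max(27/5, 9/2) = 5.4 servings → $2.43.
sunflower seeds only: max(27/7, 9/3) = 3.857 servings → $2.12.
whole-barley bread + sunflower seeds with both targets exact would need a negative amount; discard.
Cheapest feasible corner: $2.12.

$2.12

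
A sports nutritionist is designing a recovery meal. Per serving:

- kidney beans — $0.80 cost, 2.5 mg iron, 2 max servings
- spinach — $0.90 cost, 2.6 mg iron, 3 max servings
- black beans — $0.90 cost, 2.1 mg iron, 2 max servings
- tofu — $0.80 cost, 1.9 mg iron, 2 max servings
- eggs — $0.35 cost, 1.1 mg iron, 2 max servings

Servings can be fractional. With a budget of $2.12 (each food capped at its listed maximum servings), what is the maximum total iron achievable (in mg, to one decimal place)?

Iron per dollar: eggs 3.143, kidney beans 3.125, spinach 2.889, tofu 2.375, black beans 2.333.
Take 2 servings of eggs: spends $0.70, +2.2 mg iron (running total 2.2 mg).
Take 1.775 servings of kidney beans: spends $1.42, +4.4 mg iron (running total 6.6 mg).
Filling greedily by iron-per-dollar is optimal for one linear limit, giving 6.6 mg.

6.6 mg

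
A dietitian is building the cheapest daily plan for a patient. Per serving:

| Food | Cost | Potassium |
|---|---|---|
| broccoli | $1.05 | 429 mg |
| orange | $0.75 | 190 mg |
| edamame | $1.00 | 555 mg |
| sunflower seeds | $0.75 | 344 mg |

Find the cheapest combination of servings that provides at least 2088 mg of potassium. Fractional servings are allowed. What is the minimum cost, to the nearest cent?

Cost per mg of potassium: edamame $0.0018, sunflower seeds $0.0022, broccoli $0.0024, orange $0.0039.
With no serving limits, use only edamame: 2088 mg / 555 mg = 3.762 servings × $1.00 = $3.76.

$3.76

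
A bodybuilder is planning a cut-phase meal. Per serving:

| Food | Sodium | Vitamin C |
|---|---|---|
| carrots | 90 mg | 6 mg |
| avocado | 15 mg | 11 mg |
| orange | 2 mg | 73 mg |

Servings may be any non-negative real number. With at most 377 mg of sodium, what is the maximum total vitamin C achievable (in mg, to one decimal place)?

13760.5 mg

Vitamin C per mg sodium: orange 36.5, avocado 0.7333, carrots 0.06667.
With no serving limits, spend the whole sodium allowance on orange: 377 mg / 2 mg × 73 mg = 13760.5 mg.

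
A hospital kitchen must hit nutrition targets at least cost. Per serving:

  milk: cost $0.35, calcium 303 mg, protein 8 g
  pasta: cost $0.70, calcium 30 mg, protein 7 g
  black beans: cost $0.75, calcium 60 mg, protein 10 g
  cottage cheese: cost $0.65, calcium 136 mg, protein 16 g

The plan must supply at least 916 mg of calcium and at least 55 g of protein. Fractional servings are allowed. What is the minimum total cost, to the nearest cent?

$2.28

Compare the cost at each extreme point of the feasible region.
milk only: max(916/303, 55/8) = 6.875 servings → $2.41.
pasta only: max(916/30, 55/7) = 30.53 servings → $21.37.
black beans only: max(916/60, 55/10) = 15.27 servings → $11.45.
cottage cheese only: max(916/136, 55/16) = 6.735 servings → $4.38.
milk + pasta with both tight: 2.532 servings and 4.964 servings → $4.36.
milk + black beans with both tight: 2.298 servings and 3.662 servings → $3.55.
milk + cottage cheese with both tight: 1.909 servings and 2.483 servings → $2.28.
pasta + black beans: intersection lies outside the first quadrant.
pasta + cottage cheese with both targets exact would need a negative amount; discard.
black beans + cottage cheese: the both-tight solution has a negative serving — not a feasible corner.
The minimum over all feasible corners is $2.28.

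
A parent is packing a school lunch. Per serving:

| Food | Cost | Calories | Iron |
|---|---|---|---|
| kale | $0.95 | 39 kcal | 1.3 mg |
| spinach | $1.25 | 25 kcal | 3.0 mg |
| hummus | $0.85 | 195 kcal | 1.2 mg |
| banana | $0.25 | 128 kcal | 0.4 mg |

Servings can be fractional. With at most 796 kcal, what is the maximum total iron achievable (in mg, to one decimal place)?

Iron per kcal: spinach 0.12, kale 0.03333, hummus 0.006154, banana 0.003125.
With no serving limits, spend the whole calories allowance on spinach: 796 kcal / 25 kcal × 3.0 mg = 95.5 mg.

95.5 mg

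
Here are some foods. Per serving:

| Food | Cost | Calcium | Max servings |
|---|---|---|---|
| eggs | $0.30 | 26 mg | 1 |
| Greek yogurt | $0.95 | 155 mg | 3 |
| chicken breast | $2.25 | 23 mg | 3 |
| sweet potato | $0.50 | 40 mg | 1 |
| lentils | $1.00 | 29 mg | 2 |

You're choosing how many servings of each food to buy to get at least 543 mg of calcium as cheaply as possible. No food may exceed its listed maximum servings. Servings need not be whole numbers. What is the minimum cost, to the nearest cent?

Cost per mg of calcium: Greek yogurt $0.0061, eggs $0.0115, sweet potato $0.0125, lentils $0.0345, chicken breast $0.0978.
Take 3 servings of Greek yogurt: +465.0 mg calcium for $2.85 (total $2.85, still need 78.0 mg).
Take 1 serving of eggs: +26.0 mg calcium for $0.30 (total $3.15, still need 52.0 mg).
Take 1 serving of sweet potato: +40.0 mg calcium for $0.50 (total $3.65, still need 12.0 mg).
Take 0.4138 servings of lentils: +12.0 mg calcium for $0.41 (total $4.06, still need 0.0 mg).
Greedy by cheapest-per-mg is optimal for a single linear constraint, so the minimum cost is $4.06.

$4.06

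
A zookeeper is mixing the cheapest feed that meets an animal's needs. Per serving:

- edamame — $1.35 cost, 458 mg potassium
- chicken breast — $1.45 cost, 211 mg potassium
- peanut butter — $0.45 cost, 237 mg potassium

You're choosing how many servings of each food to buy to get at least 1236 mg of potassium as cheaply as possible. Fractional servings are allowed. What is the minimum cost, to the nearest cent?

$2.35

Cost per mg of potassium: peanut butter $0.0019, edamame $0.0029, chicken breast $0.0069.
With no serving limits, use only peanut butter: 1236 mg / 237 mg = 5.215 servings × $0.45 = $2.35.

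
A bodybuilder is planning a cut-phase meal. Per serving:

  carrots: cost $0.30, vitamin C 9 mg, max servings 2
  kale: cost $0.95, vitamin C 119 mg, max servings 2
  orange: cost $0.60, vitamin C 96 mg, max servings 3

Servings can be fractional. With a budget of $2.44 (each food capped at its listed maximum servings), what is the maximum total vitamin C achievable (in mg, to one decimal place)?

368.2 mg

Vitamin C per dollar: orange 160, kale 125.3, carrots 30.
Take 3 servings of orange: spends $1.80, +288.0 mg vitamin C (running total 288.0 mg).
Take 0.6737 servings of kale: spends $0.64, +80.2 mg vitamin C (running total 368.2 mg).
Filling greedily by vitamin C-per-dollar is optimal for one linear limit, giving 368.2 mg.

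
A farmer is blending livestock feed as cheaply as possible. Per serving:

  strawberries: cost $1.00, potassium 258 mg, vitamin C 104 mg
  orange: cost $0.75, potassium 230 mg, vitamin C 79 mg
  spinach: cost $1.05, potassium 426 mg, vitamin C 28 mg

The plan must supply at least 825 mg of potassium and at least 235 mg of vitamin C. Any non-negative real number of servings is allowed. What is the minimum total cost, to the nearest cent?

$2.55

With two linear requirements the optimum uses one or two foods; enumerate the corners.
strawberries only: max(825/258, 235/104) = 3.198 servings → $3.20.
orange only: max(825/230, 235/79) = 3.587 servings → $2.69.
spinach only: max(825/426, 235/28) = 8.393 servings → $8.81.
strawberries + orange: intersection lies outside the first quadrant.
strawberries + spinach with both tight: 2.077 servings and 0.6788 servings → $2.79.
orange + spinach with both tight: 2.83 servings and 0.4088 servings → $2.55.
The minimum over all feasible corners is $2.55.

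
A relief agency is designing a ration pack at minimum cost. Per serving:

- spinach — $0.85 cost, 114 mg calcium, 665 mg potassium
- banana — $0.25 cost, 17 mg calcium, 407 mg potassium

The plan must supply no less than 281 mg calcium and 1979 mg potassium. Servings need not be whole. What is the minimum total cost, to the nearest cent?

This is a tiny linear program; its minimum lies at a vertex of the feasible set. List the vertices and price them.
spinach only: max(281/114, 1979/665) = 2.976 servings → $2.53.
banana only: max(281/17, 1979/407) = 16.53 servings → $4.13.
spinach + banana with both tight: 2.3 servings and 1.104 servings → $2.23.
The minimum over all feasible corners is $2.23.

$2.23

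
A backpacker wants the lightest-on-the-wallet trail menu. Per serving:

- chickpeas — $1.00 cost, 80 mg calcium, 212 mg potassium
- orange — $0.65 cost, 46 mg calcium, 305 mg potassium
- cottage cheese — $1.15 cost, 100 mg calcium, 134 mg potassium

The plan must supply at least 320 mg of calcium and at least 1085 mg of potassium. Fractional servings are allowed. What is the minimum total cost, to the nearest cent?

$4.01

For a min-cost LP with two ≥-constraints, a basic feasible solution has at most two positive variables.
chickpeas only: max(320/80, 1085/212) = 5.118 servings → $5.12.
orange only: max(320/46, 1085/305) = 6.957 servings → $4.52.
cottage cheese only: max(320/100, 1085/134) = 8.097 servings → $9.31.
chickpeas + orange with both tight: 3.256 servings and 1.294 servings → $4.10.
chickpeas + cottage cheese: intersection lies outside the first quadrant.
orange + cottage cheese with both tight: 2.696 servings and 1.96 servings → $4.01.
Cheapest feasible corner: $4.01.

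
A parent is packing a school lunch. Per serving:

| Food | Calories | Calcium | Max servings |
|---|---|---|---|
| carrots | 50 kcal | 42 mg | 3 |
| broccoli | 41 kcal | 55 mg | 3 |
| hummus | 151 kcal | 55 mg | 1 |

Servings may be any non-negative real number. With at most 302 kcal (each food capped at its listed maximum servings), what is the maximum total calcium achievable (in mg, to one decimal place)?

301.6 mg

Calcium per kcal: broccoli 1.341, carrots 0.84, hummus 0.3642.
Take 3 servings of broccoli: uses 123 kcal, +165.0 mg calcium (running total 165.0 mg).
Take 3 servings of carrots: uses 150 kcal, +126.0 mg calcium (running total 291.0 mg).
Take 0.1921 servings of hummus: uses 29 kcal, +10.6 mg calcium (running total 301.6 mg).
Greedy by best ratio exhausts the calories allowance optimally: 301.6 mg.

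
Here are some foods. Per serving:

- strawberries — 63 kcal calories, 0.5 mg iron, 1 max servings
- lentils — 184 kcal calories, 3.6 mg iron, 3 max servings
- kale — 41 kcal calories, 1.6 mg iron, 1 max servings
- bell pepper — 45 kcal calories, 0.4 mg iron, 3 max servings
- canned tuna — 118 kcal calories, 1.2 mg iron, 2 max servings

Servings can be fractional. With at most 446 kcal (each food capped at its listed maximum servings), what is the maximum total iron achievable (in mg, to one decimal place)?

9.5 mg

Iron per kcal: kale 0.03902, lentils 0.01957, canned tuna 0.01017, bell pepper 0.008889, strawberries 0.007937.
Take 1 serving of kale: uses 41 kcal, +1.6 mg iron (running total 1.6 mg).
Take 2.201 servings of lentils: uses 405 kcal, +7.9 mg iron (running total 9.5 mg).
Greedy by best ratio exhausts the calories allowance optimally: 9.5 mg.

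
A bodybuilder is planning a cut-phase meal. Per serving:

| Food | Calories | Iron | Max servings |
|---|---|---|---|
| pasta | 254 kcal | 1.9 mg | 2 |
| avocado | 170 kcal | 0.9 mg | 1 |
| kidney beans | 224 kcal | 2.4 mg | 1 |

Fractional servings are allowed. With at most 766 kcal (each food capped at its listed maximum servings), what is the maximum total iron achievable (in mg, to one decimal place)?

Iron per kcal: kidney beans 0.01071, pasta 0.00748, avocado 0.005294.
Take 1 serving of kidney beans: uses 224 kcal, +2.4 mg iron (running total 2.4 mg).
Take 2 servings of pasta: uses 508 kcal, +3.8 mg iron (running total 6.2 mg).
Take 0.2 servings of avocado: uses 34 kcal, +0.2 mg iron (running total 6.4 mg).
Filling greedily by iron-per-kcal is optimal for one linear limit, giving 6.4 mg.

6.4 mg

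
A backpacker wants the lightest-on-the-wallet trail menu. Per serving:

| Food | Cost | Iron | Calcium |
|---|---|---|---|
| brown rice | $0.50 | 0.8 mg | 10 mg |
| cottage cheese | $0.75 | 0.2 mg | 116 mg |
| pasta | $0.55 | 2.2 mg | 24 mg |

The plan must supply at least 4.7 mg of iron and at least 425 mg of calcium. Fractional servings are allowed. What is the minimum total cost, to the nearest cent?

Compare the cost at each extreme point of the feasible region.
brown rice only: max(4.7/0.8, 425/10) = 42.5 servings → $21.25.
cottage cheese only: max(4.7/0.2, 425/116) = 23.5 servings → $17.62.
pasta only: max(4.7/2.2, 425/24) = 17.71 servings → $9.74.
brown rice + cottage cheese with both tight: 5.068 servings and 3.227 servings → $4.95.
brown rice + pasta: intersection lies outside the first quadrant.
cottage cheese + pasta with both tight: 3.284 servings and 1.838 servings → $3.47.
So the least-cost plan costs $3.47.

$3.47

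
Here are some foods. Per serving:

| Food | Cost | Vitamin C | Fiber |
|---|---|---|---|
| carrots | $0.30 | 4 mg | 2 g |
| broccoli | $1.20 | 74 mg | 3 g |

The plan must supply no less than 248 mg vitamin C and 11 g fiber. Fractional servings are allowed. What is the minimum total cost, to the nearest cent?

$4.14

Check every corner: each single food scaled to meet both minima, and each pair solved so both constraints bind.
carrots only: max(248/4, 11/2) = 62 servings → $18.60.
broccoli only: max(248/74, 11/3) = 3.667 servings → $4.40.
carrots + broccoli with both tight: 0.5147 servings and 3.324 servings → $4.14.
Cheapest feasible corner: $4.14.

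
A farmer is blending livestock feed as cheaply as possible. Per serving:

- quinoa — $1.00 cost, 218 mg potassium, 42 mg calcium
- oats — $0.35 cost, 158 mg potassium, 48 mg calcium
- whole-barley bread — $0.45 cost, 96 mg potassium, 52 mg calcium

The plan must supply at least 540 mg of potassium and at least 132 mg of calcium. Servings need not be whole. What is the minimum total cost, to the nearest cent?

Check every corner: each single food scaled to meet both minima, and each pair solved so both constraints bind.
quinoa only: max(540/218, 132/42) = 3.143 servings → $3.14.
oats only: max(540/158, 132/48) = 3.418 servings → $1.20.
whole-barley bread only: max(540/96, 132/52) = 5.625 servings → $2.53.
quinoa + oats with both tight: 1.323 servings and 1.592 servings → $1.88.
quinoa + whole-barley bread with both tight: 2.11 servings and 0.8346 servings → $2.49.
oats + whole-barley bread: intersection lies outside the first quadrant.
The minimum over all feasible corners is $1.20.

$1.20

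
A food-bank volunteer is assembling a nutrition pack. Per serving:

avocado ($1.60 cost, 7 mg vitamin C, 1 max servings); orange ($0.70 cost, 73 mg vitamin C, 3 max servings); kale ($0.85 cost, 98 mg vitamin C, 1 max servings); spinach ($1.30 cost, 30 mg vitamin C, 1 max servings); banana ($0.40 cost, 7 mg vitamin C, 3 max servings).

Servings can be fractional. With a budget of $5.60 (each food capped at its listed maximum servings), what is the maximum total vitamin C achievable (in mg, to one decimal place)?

368.7 mg

Vitamin C per dollar: kale 115.3, orange 104.3, spinach 23.08, banana 17.5, avocado 4.375.
Take 1 serving of kale: spends $0.85, +98.0 mg vitamin C (running total 98.0 mg).
Take 3 servings of orange: spends $2.10, +219.0 mg vitamin C (running total 317.0 mg).
Take 1 serving of spinach: spends $1.30, +30.0 mg vitamin C (running total 347.0 mg).
Take 3 servings of banana: spends $1.20, +21.0 mg vitamin C (running total 368.0 mg).
Take 0.09375 servings of avocado: spends $0.15, +0.7 mg vitamin C (running total 368.7 mg).
Filling greedily by vitamin C-per-dollar is optimal for one linear limit, giving 368.7 mg.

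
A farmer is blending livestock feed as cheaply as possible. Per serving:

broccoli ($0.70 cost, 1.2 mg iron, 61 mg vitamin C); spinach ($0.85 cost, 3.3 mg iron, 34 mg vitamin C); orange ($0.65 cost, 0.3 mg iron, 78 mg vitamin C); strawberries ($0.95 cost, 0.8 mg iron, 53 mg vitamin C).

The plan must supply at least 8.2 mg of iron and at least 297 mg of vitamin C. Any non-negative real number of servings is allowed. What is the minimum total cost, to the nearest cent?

With two linear requirements the optimum uses one or two foods; enumerate the corners.
broccoli only: max(8.2/1.2, 297/61) = 6.833 servings → $4.78.
spinach only: max(8.2/3.3, 297/34) = 8.735 servings → $7.42.
orange only: max(8.2/0.3, 297/78) = 27.33 servings → $17.77.
strawberries only: max(8.2/0.8, 297/53) = 10.25 servings → $9.74.
broccoli + spinach with both tight: 4.369 servings and 0.896 servings → $3.82.
broccoli + orange: intersection lies outside the first quadrant.
broccoli + strawberries with both targets exact would need a negative amount; discard.
spinach + orange with both tight: 2.227 servings and 2.837 servings → $3.74.
spinach + strawberries with both tight: 1.334 servings and 4.748 servings → $5.64.
orange + strawberries with both targets exact would need a negative amount; discard.
Cheapest feasible corner: $3.74.

$3.74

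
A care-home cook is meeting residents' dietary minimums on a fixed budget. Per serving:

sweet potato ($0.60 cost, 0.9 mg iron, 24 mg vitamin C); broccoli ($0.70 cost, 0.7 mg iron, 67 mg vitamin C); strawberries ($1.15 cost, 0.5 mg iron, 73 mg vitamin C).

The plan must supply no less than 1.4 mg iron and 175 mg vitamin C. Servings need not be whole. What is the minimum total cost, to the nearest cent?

$1.83

For a min-cost LP with two ≥-constraints, a basic feasible solution has at most two positive variables.
sweet potato only: max(1.4/0.9, 175/24) = 7.292 servings → $4.38.
broccoli only: max(1.4/0.7, 175/67) = 2.612 servings → $1.83.
strawberries only: max(1.4/0.5, 175/73) = 2.8 servings → $3.22.
sweet potato + broccoli: intersection lies outside the first quadrant.
sweet potato + strawberries with both tight: 0.2737 servings and 2.307 servings → $2.82.
broccoli + strawberries with both tight: 0.8352 servings and 1.631 servings → $2.46.
Cheapest feasible corner: $1.83.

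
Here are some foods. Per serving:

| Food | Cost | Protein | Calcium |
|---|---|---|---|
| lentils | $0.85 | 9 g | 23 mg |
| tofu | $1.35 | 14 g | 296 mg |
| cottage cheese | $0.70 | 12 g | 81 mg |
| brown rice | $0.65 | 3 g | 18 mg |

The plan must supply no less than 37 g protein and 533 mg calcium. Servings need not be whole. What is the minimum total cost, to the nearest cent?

$2.91

A basic optimal solution has at most two foods positive. Try each food alone and each pair with both targets met exactly.
lentils only: max(37/9, 533/23) = 23.17 servings → $19.70.
tofu only: max(37/14, 533/296) = 2.643 servings → $3.57.
cottage cheese only: max(37/12, 533/81) = 6.58 servings → $4.61.
brown rice only: max(37/3, 533/18) = 29.61 servings → $19.25.
lentils + tofu with both tight: 1.49 servings and 1.685 servings → $3.54.
lentils + cottage cheese with both targets exact would need a negative amount; discard.
lentils + brown rice with both targets exact would need a negative amount; discard.
tofu + cottage cheese with both tight: 1.406 servings and 1.443 servings → $2.91.
tofu + brown rice with both tight: 1.467 servings and 5.487 servings → $5.55.
cottage cheese + brown rice: intersection lies outside the first quadrant.
So the least-cost plan costs $2.91.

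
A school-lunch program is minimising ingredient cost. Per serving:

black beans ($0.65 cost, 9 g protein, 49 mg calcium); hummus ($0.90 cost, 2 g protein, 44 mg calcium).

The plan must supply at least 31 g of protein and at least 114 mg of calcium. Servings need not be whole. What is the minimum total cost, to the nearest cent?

Minimising a linear cost over {protein ≥ 31, calcium ≥ 114, servings ≥ 0} — the optimum is at a vertex, using one or two foods.
black beans only: max(31/9, 114/49) = 3.444 servings → $2.24.
hummus only: max(31/2, 114/44) = 15.5 servings → $13.95.
black beans + hummus: intersection lies outside the first quadrant.
Cheapest feasible corner: $2.24.

$2.24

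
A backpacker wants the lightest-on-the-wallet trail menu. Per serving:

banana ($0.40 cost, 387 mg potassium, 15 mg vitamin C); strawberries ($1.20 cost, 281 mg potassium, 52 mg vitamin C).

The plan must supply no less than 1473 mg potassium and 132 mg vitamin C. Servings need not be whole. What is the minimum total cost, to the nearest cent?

Minimising a linear cost over {potassium ≥ 1473, vitamin C ≥ 132, servings ≥ 0} — the optimum is at a vertex, using one or two foods.
banana only: max(1473/387, 132/15) = 8.8 servings → $3.52.
strawberries only: max(1473/281, 132/52) = 5.242 servings → $6.29.
banana + strawberries with both tight: 2.483 servings and 1.822 servings → $3.18.
So the least-cost plan costs $3.18.

$3.18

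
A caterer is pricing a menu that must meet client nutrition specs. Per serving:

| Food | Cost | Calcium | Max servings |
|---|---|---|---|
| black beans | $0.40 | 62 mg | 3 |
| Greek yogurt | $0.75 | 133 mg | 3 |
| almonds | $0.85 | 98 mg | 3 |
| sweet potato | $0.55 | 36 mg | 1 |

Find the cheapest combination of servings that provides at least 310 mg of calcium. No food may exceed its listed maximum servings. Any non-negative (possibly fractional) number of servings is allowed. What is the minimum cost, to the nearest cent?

Cost per mg of calcium: Greek yogurt $0.0056, black beans $0.0065, almonds $0.0087, sweet potato $0.0153.
Take 2.331 servings of Greek yogurt: +310.0 mg calcium for $1.75 (total $1.75, still need 0.0 mg).
Filling from the cheapest source first is optimal under one linear minimum: $1.75.

$1.75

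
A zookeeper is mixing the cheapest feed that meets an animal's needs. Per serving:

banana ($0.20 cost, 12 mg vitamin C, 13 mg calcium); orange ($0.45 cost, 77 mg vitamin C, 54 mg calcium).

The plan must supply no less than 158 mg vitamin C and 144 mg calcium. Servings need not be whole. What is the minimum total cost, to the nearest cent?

$1.20

banana only: max(158/12, 144/13) = 13.17 servings → $2.63.
orange only: max(158/77, 144/54) = 2.667 servings → $1.20.
banana + orange with both tight: 7.241 servings and 0.9235 servings → $1.86.
So the least-cost plan costs $1.20.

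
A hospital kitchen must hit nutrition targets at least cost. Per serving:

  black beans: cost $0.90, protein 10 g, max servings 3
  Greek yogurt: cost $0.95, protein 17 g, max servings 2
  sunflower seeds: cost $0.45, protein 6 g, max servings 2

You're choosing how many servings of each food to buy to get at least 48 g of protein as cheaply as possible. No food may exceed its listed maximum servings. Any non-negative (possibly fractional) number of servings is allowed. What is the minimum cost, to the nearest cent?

$2.98

Cost per g of protein: Greek yogurt $0.0559, sunflower seeds $0.0750, black beans $0.0900.
Take 2 servings of Greek yogurt: +34.0 g protein for $1.90 (total $1.90, still need 14.0 g).
Take 2 servings of sunflower seeds: +12.0 g protein for $0.90 (total $2.80, still need 2.0 g).
Take 0.2 servings of black beans: +2.0 g protein for $0.18 (total $2.98, still need 0.0 g).
Greedy by cheapest-per-g is optimal for a single linear constraint, so the minimum cost is $2.98.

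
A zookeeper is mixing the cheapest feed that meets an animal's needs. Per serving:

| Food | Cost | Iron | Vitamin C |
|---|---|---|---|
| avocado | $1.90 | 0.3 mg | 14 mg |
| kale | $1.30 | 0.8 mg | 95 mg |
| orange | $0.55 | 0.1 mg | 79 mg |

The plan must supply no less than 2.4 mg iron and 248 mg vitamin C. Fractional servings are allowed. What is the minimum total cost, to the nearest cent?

avocado only: max(2.4/0.3, 248/14) = 17.71 servings → $33.66.
kale only: max(2.4/0.8, 248/95) = 3 servings → $3.90.
orange only: max(2.4/0.1, 248/79) = 24 servings → $13.20.
avocado + kale with both tight: 1.711 servings and 2.358 servings → $6.32.
avocado + orange with both tight: 7.39 servings and 1.83 servings → $15.05.
kale + orange with both targets exact would need a negative amount; discard.
So the least-cost plan costs $3.90.

$3.90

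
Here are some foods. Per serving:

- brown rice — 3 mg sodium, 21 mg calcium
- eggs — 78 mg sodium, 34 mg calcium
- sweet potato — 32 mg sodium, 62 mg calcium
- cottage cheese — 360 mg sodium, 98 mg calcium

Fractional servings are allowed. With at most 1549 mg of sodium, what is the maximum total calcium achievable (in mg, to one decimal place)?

10843.0 mg

Calcium per mg sodium: brown rice 7, sweet potato 1.938, eggs 0.4359, cottage cheese 0.2722.
With no serving limits, spend the whole sodium allowance on brown rice: 1549 mg / 3 mg × 21 mg = 10843.0 mg.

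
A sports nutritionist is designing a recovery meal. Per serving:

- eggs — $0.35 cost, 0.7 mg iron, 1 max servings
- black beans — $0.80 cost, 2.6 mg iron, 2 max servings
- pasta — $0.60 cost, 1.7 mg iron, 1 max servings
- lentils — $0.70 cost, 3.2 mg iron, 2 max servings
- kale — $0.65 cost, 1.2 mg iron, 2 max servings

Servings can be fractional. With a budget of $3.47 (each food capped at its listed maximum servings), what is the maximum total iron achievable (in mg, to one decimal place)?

Iron per dollar: lentils 4.571, black beans 3.25, pasta 2.833, eggs 2, kale 1.846.
Take 2 servings of lentils: spends $1.40, +6.4 mg iron (running total 6.4 mg).
Take 2 servings of black beans: spends $1.60, +5.2 mg iron (running total 11.6 mg).
Take 0.7833 servings of pasta: spends $0.47, +1.3 mg iron (running total 12.9 mg).
Greedy by best ratio exhausts the cost allowance optimally: 12.9 mg.

12.9 mg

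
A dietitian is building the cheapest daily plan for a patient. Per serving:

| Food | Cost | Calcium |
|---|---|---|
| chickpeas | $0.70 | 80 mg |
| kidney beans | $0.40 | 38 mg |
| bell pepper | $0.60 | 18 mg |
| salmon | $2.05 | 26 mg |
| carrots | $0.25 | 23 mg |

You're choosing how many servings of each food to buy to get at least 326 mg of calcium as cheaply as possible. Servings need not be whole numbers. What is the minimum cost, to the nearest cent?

Cost per mg of calcium: chickpeas $0.0088, kidney beans $0.0105, carrots $0.0109, bell pepper $0.0333, salmon $0.0788.
With no serving limits, use only chickpeas: 326 mg / 80 mg = 4.075 servings × $0.70 = $2.85.

$2.85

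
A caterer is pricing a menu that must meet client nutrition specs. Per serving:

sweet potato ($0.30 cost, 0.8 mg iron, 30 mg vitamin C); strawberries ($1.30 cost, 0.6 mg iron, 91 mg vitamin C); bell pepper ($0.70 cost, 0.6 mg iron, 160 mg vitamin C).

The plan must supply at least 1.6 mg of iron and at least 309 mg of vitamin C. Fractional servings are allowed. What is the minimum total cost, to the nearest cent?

With two linear requirements the optimum uses one or two foods; enumerate the corners.
sweet potato only: max(1.6/0.8, 309/30) = 10.3 servings → $3.09.
strawberries only: max(1.6/0.6, 309/91) = 3.396 servings → $4.41.
bell pepper only: max(1.6/0.6, 309/160) = 2.667 servings → $1.87.
sweet potato + strawberries with both targets exact would need a negative amount; discard.
sweet potato + bell pepper with both tight: 0.6418 servings and 1.811 servings → $1.46.
strawberries + bell pepper with both tight: 1.705 servings and 0.9614 servings → $2.89.
Cheapest feasible corner: $1.46.

$1.46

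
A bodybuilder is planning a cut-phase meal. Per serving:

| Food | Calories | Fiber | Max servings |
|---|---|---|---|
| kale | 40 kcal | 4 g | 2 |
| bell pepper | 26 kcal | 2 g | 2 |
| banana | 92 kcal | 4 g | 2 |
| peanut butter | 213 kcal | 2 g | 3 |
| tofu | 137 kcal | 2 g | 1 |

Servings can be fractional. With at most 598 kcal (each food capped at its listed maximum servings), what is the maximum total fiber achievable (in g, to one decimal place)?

23.4 g

Fiber per kcal: kale 0.1, bell pepper 0.07692, banana 0.04348, tofu 0.0146, peanut butter 0.00939.
Take 2 servings of kale: uses 80 kcal, +8.0 g fiber (running total 8.0 g).
Take 2 servings of bell pepper: uses 52 kcal, +4.0 g fiber (running total 12.0 g).
Take 2 servings of banana: uses 184 kcal, +8.0 g fiber (running total 20.0 g).
Take 1 serving of tofu: uses 137 kcal, +2.0 g fiber (running total 22.0 g).
Take 0.6808 servings of peanut butter: uses 145 kcal, +1.4 g fiber (running total 23.4 g).
Greedy by best ratio exhausts the calories allowance optimally: 23.4 g.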